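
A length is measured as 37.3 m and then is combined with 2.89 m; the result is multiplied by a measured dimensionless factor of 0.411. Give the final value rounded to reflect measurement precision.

37.3 m + 2.89 m = 40.19 m; the sum is limited to 1 decimal place (3 s.f.).
Carrying full precision, 40.19 × 0.411 = 16.51809 m; 0.411 has 3 s.f., so the result keeps min(3, 3) = 3 s.f.
Rounded to 3 significant figures: 16.5 m.

16.5 m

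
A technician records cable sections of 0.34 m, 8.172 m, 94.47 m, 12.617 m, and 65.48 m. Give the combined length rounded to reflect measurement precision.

181.08 m

0.34 m + 8.172 m + 94.47 m + 12.617 m + 65.48 m = 181.079 m.
Addition/subtraction keeps the fewest decimal places: 0.34 → 2 decimal places, 8.172 → 3 decimal places, 94.47 → 2 decimal places, 12.617 → 3 decimal places, 65.48 → 2 decimal places; limit is 2.
Rounded to 2 decimal places: 181.08 m.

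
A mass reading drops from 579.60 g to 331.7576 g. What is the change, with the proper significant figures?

579.60 g − 331.7576 g = 247.8424 g.
Addition/subtraction keeps the fewest decimal places: 579.60 → 2 decimal places, 331.7576 → 4 decimal places; limit is 2.
Rounded to 2 decimal places: 247.84 g.

247.84 g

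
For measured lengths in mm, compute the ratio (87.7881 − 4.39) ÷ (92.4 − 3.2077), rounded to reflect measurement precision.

87.7881 − 4.39 = 83.3981, limited to 2 d.p. → 4 s.f.; 92.4 − 3.2077 = 89.1923, limited to 1 d.p. → 3 s.f.
Carrying full precision, 83.3981 ÷ 89.1923 = 0.935036993104…; keep min(4, 3) = 3 s.f.
Rounded to 3 significant figures: 0.935.

0.935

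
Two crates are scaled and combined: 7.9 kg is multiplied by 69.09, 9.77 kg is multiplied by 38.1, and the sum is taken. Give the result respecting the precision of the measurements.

9.2 × 10^2 kg

7.9 × 69.09 = 545.811 → 5.5 × 10^2 kg (2 s.f., last digit at the 10^1 place).
9.77 × 38.1 = 372.237 → 372 kg (3 s.f., last digit at the 10^0 place).
Sum: 918.048 kg; keep the coarser place, 10^1.
Result: 9.2 × 10^2 kg.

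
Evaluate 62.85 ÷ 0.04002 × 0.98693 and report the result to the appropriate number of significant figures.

1.550 × 10³

62.85 ÷ 0.04002 × 0.98693 = 1549.9387931…
Multiplication/division keeps the fewest significant figures: 62.85 → 4 s.f., 0.04002 → 4 s.f., 0.98693 → 5 s.f.; limit is 4.
Rounded to 4 significant figures: 1.550 × 10³.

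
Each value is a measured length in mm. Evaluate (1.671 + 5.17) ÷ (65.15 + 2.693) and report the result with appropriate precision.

1.671 + 5.17 = 6.841, limited to 2 d.p. → 3 s.f.; 65.15 + 2.693 = 67.843, limited to 2 d.p. → 4 s.f.
Carrying full precision, 6.841 ÷ 67.843 = 0.100835753136…; keep min(3, 4) = 3 s.f.
Rounded to 3 significant figures: 0.101.

0.101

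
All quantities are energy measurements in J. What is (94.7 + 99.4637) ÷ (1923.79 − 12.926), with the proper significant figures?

0.1016

94.7 + 99.4637 = 194.1637, limited to 1 d.p. → 4 s.f.; 1923.79 − 12.926 = 1910.864, limited to 2 d.p. → 6 s.f.
Carrying full precision, 194.1637 ÷ 1910.864 = 0.101610423348…; keep min(4, 6) = 4 s.f.
Rounded to 4 significant figures: 0.1016.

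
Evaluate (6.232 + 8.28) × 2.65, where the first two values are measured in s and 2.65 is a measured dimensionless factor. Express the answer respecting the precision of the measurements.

6.232 s + 8.28 s = 14.512 s; the sum is limited to 2 decimal places (4 s.f.).
Carrying full precision, 14.512 × 2.65 = 38.4568 s; 2.65 has 3 s.f., so the result keeps min(4, 3) = 3 s.f.
Rounded to 3 significant figures: 38.5 s.

38.5 s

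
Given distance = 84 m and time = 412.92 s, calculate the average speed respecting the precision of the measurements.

0.20 m/s

average speed = 84 m ÷ 412.92 s = 0.203429235687… m/s.
84 has 2 significant figures; 412.92 has 5.
Division/multiplication keeps the fewest: 2 significant figures.
Rounded: 0.20 m/s.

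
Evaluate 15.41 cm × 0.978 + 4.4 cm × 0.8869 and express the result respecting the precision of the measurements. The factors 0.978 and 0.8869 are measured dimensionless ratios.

19.0 cm

15.41 × 0.978 = 15.07098 → 15.1 cm (3 s.f., last digit at the 10^-1 place).
4.4 × 0.8869 = 3.90236 → 3.9 cm (2 s.f., last digit at the 10^-1 place).
Sum: 18.97334 cm; keep the coarser place, 10^-1.
Result: 19.0 cm.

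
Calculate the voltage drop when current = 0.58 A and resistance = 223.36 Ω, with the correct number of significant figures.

1.3 × 10^2 V

voltage drop = 0.58 A × 223.36 Ω = 129.5488 V.
0.58 has 2 significant figures; 223.36 has 5.
Division/multiplication keeps the fewest: 2 significant figures.
Rounded: 1.3 × 10^2 V.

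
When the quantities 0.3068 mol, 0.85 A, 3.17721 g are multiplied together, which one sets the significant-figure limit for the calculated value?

0.3068 mol → 4 s.f.; 0.85 A → 2 s.f.; 3.17721 g → 6 s.f.
The fewest is 2 significant figures, from 0.85 A.

0.85 A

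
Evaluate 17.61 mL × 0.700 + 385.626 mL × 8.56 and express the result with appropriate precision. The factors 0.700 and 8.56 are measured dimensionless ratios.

3.31 × 10³ mL

17.61 × 0.700 = 12.327 → 12.3 mL (3 s.f., last digit at the 10^-1 place).
385.626 × 8.56 = 3300.95856 → 3.30 × 10³ mL (3 s.f., last digit at the 10^1 place).
Sum: 3313.28556 mL; keep the coarser place, 10^1.
Result: 3.31 × 10³ mL.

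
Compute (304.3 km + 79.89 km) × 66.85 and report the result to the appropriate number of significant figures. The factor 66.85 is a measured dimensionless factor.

2.568 × 10^4 km

304.3 km + 79.89 km = 384.19 km; the sum is limited to 1 decimal place (4 s.f.).
Carrying full precision, 384.19 × 66.85 = 25683.1015 km; 66.85 has 4 s.f., so the result keeps min(4, 4) = 4 s.f.
Rounded to 4 significant figures: 2.568 × 10^4 km.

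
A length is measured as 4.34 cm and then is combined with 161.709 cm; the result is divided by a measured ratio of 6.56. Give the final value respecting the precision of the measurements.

25.3 cm

4.34 cm + 161.709 cm = 166.049 cm; the sum is limited to 2 decimal places (5 s.f.).
Carrying full precision, 166.049 ÷ 6.56 = 25.312347561… cm; 6.56 has 3 s.f., so the result keeps min(5, 3) = 3 s.f.
Rounded to 3 significant figures: 25.3 cm.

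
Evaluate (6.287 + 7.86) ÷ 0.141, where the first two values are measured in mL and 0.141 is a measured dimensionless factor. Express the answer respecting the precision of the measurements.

6.287 mL + 7.86 mL = 14.147 mL; the sum is limited to 2 decimal places (4 s.f.).
Carrying full precision, 14.147 ÷ 0.141 = 100.333333333… mL; 0.141 has 3 s.f., so the result keeps min(4, 3) = 3 s.f.
Rounded to 3 significant figures: 1.00 × 10² mL.

1.00 × 10² mL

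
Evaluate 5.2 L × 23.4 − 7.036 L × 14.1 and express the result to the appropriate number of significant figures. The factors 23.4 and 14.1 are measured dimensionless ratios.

2 × 10¹ L

5.2 × 23.4 = 121.68 → 1.2 × 10² L (2 s.f., last digit at the 10^1 place).
7.036 × 14.1 = 99.2076 → 99.2 L (3 s.f., last digit at the 10^-1 place).
Difference: 22.4724 L; keep the coarser place, 10^1.
Result: 2 × 10¹ L.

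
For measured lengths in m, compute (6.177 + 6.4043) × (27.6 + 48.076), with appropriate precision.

6.177 + 6.4043 = 12.5813, limited to 3 d.p. → 5 s.f.; 27.6 + 48.076 = 75.676, limited to 1 d.p. → 3 s.f.
Carrying full precision, 12.5813 × 75.676 = 952.1024588; keep min(5, 3) = 3 s.f.
Rounded to 3 significant figures: 952 m².

952 m²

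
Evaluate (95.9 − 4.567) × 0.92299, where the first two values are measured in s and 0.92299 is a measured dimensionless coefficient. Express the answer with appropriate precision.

84.3 s

95.9 s − 4.567 s = 91.333 s; the difference is limited to 1 decimal place (3 s.f.).
Carrying full precision, 91.333 × 0.92299 = 84.29944567 s; 0.92299 has 5 s.f., so the result keeps min(3, 5) = 3 s.f.
Rounded to 3 significant figures: 84.3 s.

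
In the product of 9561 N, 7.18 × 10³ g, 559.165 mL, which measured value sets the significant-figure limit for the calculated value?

9561 N → 4 s.f.; 7.18 × 10³ g → 3 s.f.; 559.165 mL → 6 s.f.
The fewest is 3 significant figures, from 7.18 × 10³ g.

7.18 × 10³ g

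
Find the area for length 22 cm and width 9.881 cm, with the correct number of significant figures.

area = 22 cm × 9.881 cm = 217.382 cm².
22 has 2 significant figures; 9.881 has 4.
Division/multiplication keeps the fewest: 2 significant figures.
Rounded: 2.2 × 10² cm².

2.2 × 10² cm²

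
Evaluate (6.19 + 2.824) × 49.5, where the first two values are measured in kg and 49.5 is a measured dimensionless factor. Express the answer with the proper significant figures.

6.19 kg + 2.824 kg = 9.014 kg; the sum is limited to 2 decimal places (3 s.f.).
Carrying full precision, 9.014 × 49.5 = 446.193 kg; 49.5 has 3 s.f., so the result keeps min(3, 3) = 3 s.f.
Rounded to 3 significant figures: 446 kg.

446 kg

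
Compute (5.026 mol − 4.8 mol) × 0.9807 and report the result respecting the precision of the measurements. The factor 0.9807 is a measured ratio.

5.026 mol − 4.8 mol = 0.226 mol; the difference is limited to 1 decimal place (1 s.f.).
Carrying full precision, 0.226 × 0.9807 = 0.2216382 mol; 0.9807 has 4 s.f., so the result keeps min(1, 4) = 1 s.f.
Rounded to 1 significant figure: 0.2 mol.

0.2 mol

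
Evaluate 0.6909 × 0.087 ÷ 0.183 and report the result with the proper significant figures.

0.6909 × 0.087 ÷ 0.183 = 0.328460655738…
Multiplication/division keeps the fewest significant figures: 0.6909 → 4 s.f., 0.087 → 2 s.f., 0.183 → 3 s.f.; limit is 2.
Rounded to 2 significant figures: 3.3 × 10⁻¹.

3.3 × 10⁻¹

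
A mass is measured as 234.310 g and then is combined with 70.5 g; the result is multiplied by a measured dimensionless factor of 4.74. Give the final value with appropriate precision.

234.310 g + 70.5 g = 304.810 g; the sum is limited to 1 decimal place (4 s.f.).
Carrying full precision, 304.810 × 4.74 = 1444.7994 g; 4.74 has 3 s.f., so the result keeps min(4, 3) = 3 s.f.
Rounded to 3 significant figures: 1.44 × 10^3 g.

1.44 × 10^3 g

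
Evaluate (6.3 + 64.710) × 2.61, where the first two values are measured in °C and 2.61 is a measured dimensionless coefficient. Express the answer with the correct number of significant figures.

185 °C

6.3 °C + 64.710 °C = 71.010 °C; the sum is limited to 1 decimal place (3 s.f.).
Carrying full precision, 71.010 × 2.61 = 185.3361 °C; 2.61 has 3 s.f., so the result keeps min(3, 3) = 3 s.f.
Rounded to 3 significant figures: 185 °C.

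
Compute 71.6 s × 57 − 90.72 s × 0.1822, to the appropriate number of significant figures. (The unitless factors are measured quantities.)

4.1 × 10³ s

71.6 × 57 = 4081.2 → 4.1 × 10³ s (2 s.f., last digit at the 10^2 place).
90.72 × 0.1822 = 16.529184 → 16.53 s (4 s.f., last digit at the 10^-2 place).
Difference: 4064.670816 s; keep the coarser place, 10^2.
Result: 4.1 × 10³ s.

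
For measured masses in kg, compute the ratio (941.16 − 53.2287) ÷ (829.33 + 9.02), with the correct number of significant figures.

1.0591

941.16 − 53.2287 = 887.9313, limited to 2 d.p. → 5 s.f.; 829.33 + 9.02 = 838.35, limited to 2 d.p. → 5 s.f.
Carrying full precision, 887.9313 ÷ 838.35 = 1.059141528…; keep min(5, 5) = 5 s.f.
Rounded to 5 significant figures: 1.0591.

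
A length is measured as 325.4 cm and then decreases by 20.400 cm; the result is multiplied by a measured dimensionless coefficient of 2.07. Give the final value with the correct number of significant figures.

325.4 cm − 20.400 cm = 305.000 cm; the difference is limited to 1 decimal place (4 s.f.).
Carrying full precision, 305.000 × 2.07 = 631.35 cm; 2.07 has 3 s.f., so the result keeps min(4, 3) = 3 s.f.
Rounded to 3 significant figures: 631 cm.

631 cm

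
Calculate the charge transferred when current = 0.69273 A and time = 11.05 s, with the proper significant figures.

charge transferred = 0.69273 A × 11.05 s = 7.6546665 C.
0.69273 has 5 significant figures; 11.05 has 4.
Division/multiplication keeps the fewest: 4 significant figures.
Rounded: 7.655 C.

7.655 C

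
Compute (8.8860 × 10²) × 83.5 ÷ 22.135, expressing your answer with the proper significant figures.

3.35 × 10³

(8.8860 × 10²) × 83.5 ÷ 22.135 = 3352.07138017…
Multiplication/division keeps the fewest significant figures: 8.8860 × 10² → 5 s.f., 83.5 → 3 s.f., 22.135 → 5 s.f.; limit is 3.
Rounded to 3 significant figures: 3.35 × 10³.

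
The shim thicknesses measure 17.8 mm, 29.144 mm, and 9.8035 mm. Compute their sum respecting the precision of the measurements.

56.7 mm

17.8 mm + 29.144 mm + 9.8035 mm = 56.7475 mm.
Addition/subtraction keeps the fewest decimal places: 17.8 → 1 decimal place, 29.144 → 3 decimal places, 9.8035 → 4 decimal places; limit is 1.
Rounded to 1 decimal place: 56.7 mm.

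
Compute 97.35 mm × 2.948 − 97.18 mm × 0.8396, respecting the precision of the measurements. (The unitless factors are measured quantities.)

97.35 × 2.948 = 286.9878 → 287.0 mm (4 s.f., last digit at the 10^-1 place).
97.18 × 0.8396 = 81.592328 → 81.59 mm (4 s.f., last digit at the 10^-2 place).
Difference: 205.395472 mm; keep the coarser place, 10^-1.
Result: 2.054 × 10² mm.

2.054 × 10² mm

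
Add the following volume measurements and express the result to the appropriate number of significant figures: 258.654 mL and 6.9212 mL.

258.654 mL + 6.9212 mL = 265.5752 mL.
Addition/subtraction keeps the fewest decimal places: 258.654 → 3 decimal places, 6.9212 → 4 decimal places; limit is 3.
Rounded to 3 decimal places: 265.575 mL.

265.575 mL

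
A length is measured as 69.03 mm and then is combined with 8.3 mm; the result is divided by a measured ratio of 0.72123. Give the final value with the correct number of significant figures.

107 mm

69.03 mm + 8.3 mm = 77.33 mm; the sum is limited to 1 decimal place (3 s.f.).
Carrying full precision, 77.33 ÷ 0.72123 = 107.219610942… mm; 0.72123 has 5 s.f., so the result keeps min(3, 5) = 3 s.f.
Rounded to 3 significant figures: 107 mm.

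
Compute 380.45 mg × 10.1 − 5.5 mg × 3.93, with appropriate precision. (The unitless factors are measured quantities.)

380.45 × 10.1 = 3842.545 → 3.84 × 10³ mg (3 s.f., last digit at the 10^1 place).
5.5 × 3.93 = 21.615 → 22 mg (2 s.f., last digit at the 10^0 place).
Difference: 3820.93 mg; keep the coarser place, 10^1.
Result: 3.82 × 10³ mg.

3.82 × 10³ mg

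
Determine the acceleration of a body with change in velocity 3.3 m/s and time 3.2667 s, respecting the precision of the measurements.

1.0 m/s²

acceleration = 3.3 m/s ÷ 3.2667 s = 1.01019377353… m/s².
3.3 has 2 significant figures; 3.2667 has 5.
Division/multiplication keeps the fewest: 2 significant figures.
Rounded: 1.0 m/s².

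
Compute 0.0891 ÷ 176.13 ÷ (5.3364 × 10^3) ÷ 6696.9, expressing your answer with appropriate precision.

0.0891 ÷ 176.13 ÷ (5.3364 × 10^3) ÷ 6696.9 = 1.41554010886 × 10^-11…
Multiplication/division keeps the fewest significant figures: 0.0891 → 3 s.f., 176.13 → 5 s.f., 5.3364 × 10^3 → 5 s.f., 6696.9 → 5 s.f.; limit is 3.
Rounded to 3 significant figures: 1.42 × 10^-11.

1.42 × 10^-11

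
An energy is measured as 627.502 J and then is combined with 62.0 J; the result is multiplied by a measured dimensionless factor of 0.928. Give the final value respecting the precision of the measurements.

627.502 J + 62.0 J = 689.502 J; the sum is limited to 1 decimal place (4 s.f.).
Carrying full precision, 689.502 × 0.928 = 639.857856 J; 0.928 has 3 s.f., so the result keeps min(4, 3) = 3 s.f.
Rounded to 3 significant figures: 640. J.

640. J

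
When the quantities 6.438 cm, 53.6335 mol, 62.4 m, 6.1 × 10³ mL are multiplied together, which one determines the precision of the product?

6.438 cm → 4 s.f.; 53.6335 mol → 6 s.f.; 62.4 m → 3 s.f.; 6.1 × 10³ mL → 2 s.f.
The fewest is 2 significant figures, from 6.1 × 10³ mL.

6.1 × 10³ mL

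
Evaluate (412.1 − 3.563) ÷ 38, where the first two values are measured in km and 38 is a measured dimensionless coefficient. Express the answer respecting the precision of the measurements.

412.1 km − 3.563 km = 408.537 km; the difference is limited to 1 decimal place (4 s.f.).
Carrying full precision, 408.537 ÷ 38 = 10.7509736842… km; 38 has 2 s.f., so the result keeps min(4, 2) = 2 s.f.
Rounded to 2 significant figures: 11 km.

11 km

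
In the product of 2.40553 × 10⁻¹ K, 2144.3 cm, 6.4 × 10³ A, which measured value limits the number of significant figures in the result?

6.4 × 10³ A

2.40553 × 10⁻¹ K → 6 s.f.; 2144.3 cm → 5 s.f.; 6.4 × 10³ A → 2 s.f.
The fewest is 2 significant figures, from 6.4 × 10³ A.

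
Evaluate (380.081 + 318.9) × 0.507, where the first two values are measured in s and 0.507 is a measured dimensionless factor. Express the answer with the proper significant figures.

3.54 × 10^2 s

380.081 s + 318.9 s = 698.981 s; the sum is limited to 1 decimal place (4 s.f.).
Carrying full precision, 698.981 × 0.507 = 354.383367 s; 0.507 has 3 s.f., so the result keeps min(4, 3) = 3 s.f.
Rounded to 3 significant figures: 3.54 × 10^2 s.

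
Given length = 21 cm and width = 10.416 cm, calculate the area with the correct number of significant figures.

2.2 × 10² cm²

area = 21 cm × 10.416 cm = 218.736 cm².
21 has 2 significant figures; 10.416 has 5.
Division/multiplication keeps the fewest: 2 significant figures.
Rounded: 2.2 × 10² cm².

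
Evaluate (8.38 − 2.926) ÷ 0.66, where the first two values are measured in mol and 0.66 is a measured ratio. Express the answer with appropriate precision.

8.38 mol − 2.926 mol = 5.454 mol; the difference is limited to 2 decimal places (3 s.f.).
Carrying full precision, 5.454 ÷ 0.66 = 8.26363636364… mol; 0.66 has 2 s.f., so the result keeps min(3, 2) = 2 s.f.
Rounded to 2 significant figures: 8.3 mol.

8.3 mol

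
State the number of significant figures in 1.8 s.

1.8: every digit is nonzero and significant.

2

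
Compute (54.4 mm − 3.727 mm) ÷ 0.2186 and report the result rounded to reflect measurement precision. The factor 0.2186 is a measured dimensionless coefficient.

2.32 × 10^2 mm

54.4 mm − 3.727 mm = 50.673 mm; the difference is limited to 1 decimal place (3 s.f.).
Carrying full precision, 50.673 ÷ 0.2186 = 231.806953339… mm; 0.2186 has 4 s.f., so the result keeps min(3, 4) = 3 s.f.
Rounded to 3 significant figures: 2.32 × 10^2 mm.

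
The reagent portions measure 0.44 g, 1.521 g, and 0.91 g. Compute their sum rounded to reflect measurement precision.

2.87 g

0.44 g + 1.521 g + 0.91 g = 2.871 g.
Addition/subtraction keeps the fewest decimal places: 0.44 → 2 decimal places, 1.521 → 3 decimal places, 0.91 → 2 decimal places; limit is 2.
Rounded to 2 decimal places: 2.87 g.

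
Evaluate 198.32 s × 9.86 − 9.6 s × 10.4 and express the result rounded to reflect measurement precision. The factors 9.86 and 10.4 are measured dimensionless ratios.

198.32 × 9.86 = 1955.4352 → 1.96 × 10^3 s (3 s.f., last digit at the 10^1 place).
9.6 × 10.4 = 99.84 → 1.0 × 10^2 s (2 s.f., last digit at the 10^1 place).
Difference: 1855.5952 s; keep the coarser place, 10^1.
Result: 1.86 × 10^3 s.

1.86 × 10^3 s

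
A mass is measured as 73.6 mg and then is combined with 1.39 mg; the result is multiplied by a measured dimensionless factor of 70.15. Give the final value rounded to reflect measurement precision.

5.26 × 10³ mg

73.6 mg + 1.39 mg = 74.99 mg; the sum is limited to 1 decimal place (3 s.f.).
Carrying full precision, 74.99 × 70.15 = 5260.5485 mg; 70.15 has 4 s.f., so the result keeps min(3, 4) = 3 s.f.
Rounded to 3 significant figures: 5.26 × 10³ mg.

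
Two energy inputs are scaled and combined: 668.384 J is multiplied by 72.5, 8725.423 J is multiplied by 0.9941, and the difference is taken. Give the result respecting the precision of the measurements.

668.384 × 72.5 = 48457.84 → 4.85 × 10^4 J (3 s.f., last digit at the 10^2 place).
8725.423 × 0.9941 = 8673.9430043 → 8674 J (4 s.f., last digit at the 10^0 place).
Difference: 39783.8969957 J; keep the coarser place, 10^2.
Result: 3.98 × 10^4 J.

3.98 × 10^4 J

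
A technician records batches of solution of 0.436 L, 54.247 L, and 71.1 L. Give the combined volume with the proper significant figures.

0.436 L + 54.247 L + 71.1 L = 125.783 L.
Addition/subtraction keeps the fewest decimal places: 0.436 → 3 decimal places, 54.247 → 3 decimal places, 71.1 → 1 decimal place; limit is 1.
Rounded to 1 decimal place: 125.8 L.

125.8 L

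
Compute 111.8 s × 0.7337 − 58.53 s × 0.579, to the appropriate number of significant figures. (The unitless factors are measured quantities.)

111.8 × 0.7337 = 82.02766 → 82.03 s (4 s.f., last digit at the 10^-2 place).
58.53 × 0.579 = 33.88887 → 33.9 s (3 s.f., last digit at the 10^-1 place).
Difference: 48.13879 s; keep the coarser place, 10^-1.
Result: 48.1 s.

48.1 s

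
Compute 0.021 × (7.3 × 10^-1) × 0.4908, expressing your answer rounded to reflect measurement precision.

0.021 × (7.3 × 10^-1) × 0.4908 = 0.007523964
Multiplication/division keeps the fewest significant figures: 0.021 → 2 s.f., 7.3 × 10^-1 → 2 s.f., 0.4908 → 4 s.f.; limit is 2.
Rounded to 2 significant figures: 0.0075.

0.0075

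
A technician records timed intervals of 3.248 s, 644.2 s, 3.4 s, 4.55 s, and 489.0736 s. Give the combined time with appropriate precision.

1144.5 s

3.248 s + 644.2 s + 3.4 s + 4.55 s + 489.0736 s = 1144.4716 s.
Addition/subtraction keeps the fewest decimal places: 3.248 → 3 decimal places, 644.2 → 1 decimal place, 3.4 → 1 decimal place, 4.55 → 2 decimal places, 489.0736 → 4 decimal places; limit is 1.
Rounded to 1 decimal place: 1144.5 s.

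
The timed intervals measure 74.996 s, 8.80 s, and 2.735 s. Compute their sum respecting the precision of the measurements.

86.53 s

74.996 s + 8.80 s + 2.735 s = 86.531 s.
Addition/subtraction keeps the fewest decimal places: 74.996 → 3 decimal places, 8.80 → 2 decimal places, 2.735 → 3 decimal places; limit is 2.
Rounded to 2 decimal places: 86.53 s.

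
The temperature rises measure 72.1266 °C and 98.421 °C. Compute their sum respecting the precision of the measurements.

72.1266 °C + 98.421 °C = 170.5476 °C.
Addition/subtraction keeps the fewest decimal places: 72.1266 → 4 decimal places, 98.421 → 3 decimal places; limit is 3.
Rounded to 3 decimal places: 170.548 °C.

170.548 °C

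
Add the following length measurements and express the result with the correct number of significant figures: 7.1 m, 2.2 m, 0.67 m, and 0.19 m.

10.2 m

7.1 m + 2.2 m + 0.67 m + 0.19 m = 10.16 m.
Addition/subtraction keeps the fewest decimal places: 7.1 → 1 decimal place, 2.2 → 1 decimal place, 0.67 → 2 decimal places, 0.19 → 2 decimal places; limit is 1.
Rounded to 1 decimal place: 10.2 m.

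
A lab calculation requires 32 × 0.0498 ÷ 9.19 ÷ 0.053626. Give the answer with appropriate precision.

3.2

32 × 0.0498 ÷ 9.19 ÷ 0.053626 = 3.23361570791…
Multiplication/division keeps the fewest significant figures: 32 → 2 s.f., 0.0498 → 3 s.f., 9.19 → 3 s.f., 0.053626 → 5 s.f.; limit is 2.
Rounded to 2 significant figures: 3.2.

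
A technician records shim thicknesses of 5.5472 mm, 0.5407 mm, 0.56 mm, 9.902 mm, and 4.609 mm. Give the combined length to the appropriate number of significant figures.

21.16 mm

5.5472 mm + 0.5407 mm + 0.56 mm + 9.902 mm + 4.609 mm = 21.1589 mm.
Addition/subtraction keeps the fewest decimal places: 5.5472 → 4 decimal places, 0.5407 → 4 decimal places, 0.56 → 2 decimal places, 9.902 → 3 decimal places, 4.609 → 3 decimal places; limit is 2.
Rounded to 2 decimal places: 21.16 mm.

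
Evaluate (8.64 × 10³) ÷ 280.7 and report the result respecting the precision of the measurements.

(8.64 × 10³) ÷ 280.7 = 30.7801923762…
Multiplication/division keeps the fewest significant figures: 8.64 × 10³ → 3 s.f., 280.7 → 4 s.f.; limit is 3.
Rounded to 3 significant figures: 30.8.

30.8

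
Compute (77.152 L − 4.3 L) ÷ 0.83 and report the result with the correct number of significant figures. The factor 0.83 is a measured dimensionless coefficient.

77.152 L − 4.3 L = 72.852 L; the difference is limited to 1 decimal place (3 s.f.).
Carrying full precision, 72.852 ÷ 0.83 = 87.7734939759… L; 0.83 has 2 s.f., so the result keeps min(3, 2) = 2 s.f.
Rounded to 2 significant figures: 88 L.

88 L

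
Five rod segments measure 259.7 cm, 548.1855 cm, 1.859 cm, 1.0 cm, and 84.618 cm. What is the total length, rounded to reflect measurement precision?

895.4 cm

259.7 cm + 548.1855 cm + 1.859 cm + 1.0 cm + 84.618 cm = 895.3625 cm.
Addition/subtraction keeps the fewest decimal places: 259.7 → 1 decimal place, 548.1855 → 4 decimal places, 1.859 → 3 decimal places, 1.0 → 1 decimal place, 84.618 → 3 decimal places; limit is 1.
Rounded to 1 decimal place: 895.4 cm.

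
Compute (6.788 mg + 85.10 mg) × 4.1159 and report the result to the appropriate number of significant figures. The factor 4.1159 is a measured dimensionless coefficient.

6.788 mg + 85.10 mg = 91.888 mg; the sum is limited to 2 decimal places (4 s.f.).
Carrying full precision, 91.888 × 4.1159 = 378.2018192 mg; 4.1159 has 5 s.f., so the result keeps min(4, 5) = 4 s.f.
Rounded to 4 significant figures: 378.2 mg.

378.2 mg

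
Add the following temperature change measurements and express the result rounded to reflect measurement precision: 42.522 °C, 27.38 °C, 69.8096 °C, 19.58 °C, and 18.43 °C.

177.72 °C

42.522 °C + 27.38 °C + 69.8096 °C + 19.58 °C + 18.43 °C = 177.7216 °C.
Addition/subtraction keeps the fewest decimal places: 42.522 → 3 decimal places, 27.38 → 2 decimal places, 69.8096 → 4 decimal places, 19.58 → 2 decimal places, 18.43 → 2 decimal places; limit is 2.
Rounded to 2 decimal places: 177.72 °C.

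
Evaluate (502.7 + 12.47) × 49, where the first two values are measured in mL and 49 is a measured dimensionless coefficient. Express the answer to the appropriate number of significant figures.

2.5 × 10⁴ mL

502.7 mL + 12.47 mL = 515.17 mL; the sum is limited to 1 decimal place (4 s.f.).
Carrying full precision, 515.17 × 49 = 25243.33 mL; 49 has 2 s.f., so the result keeps min(4, 2) = 2 s.f.
Rounded to 2 significant figures: 2.5 × 10⁴ mL.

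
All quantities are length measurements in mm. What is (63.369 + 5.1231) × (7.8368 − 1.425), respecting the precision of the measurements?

439.2 mm²

63.369 + 5.1231 = 68.4921, limited to 3 d.p. → 5 s.f.; 7.8368 − 1.425 = 6.4118, limited to 3 d.p. → 4 s.f.
Carrying full precision, 68.4921 × 6.4118 = 439.15764678; keep min(5, 4) = 4 s.f.
Rounded to 4 significant figures: 439.2 mm².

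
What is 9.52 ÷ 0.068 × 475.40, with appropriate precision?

9.52 ÷ 0.068 × 475.40 = 66556
Multiplication/division keeps the fewest significant figures: 9.52 → 3 s.f., 0.068 → 2 s.f., 475.40 → 5 s.f.; limit is 2.
Rounded to 2 significant figures: 6.7 × 10^4.

6.7 × 10^4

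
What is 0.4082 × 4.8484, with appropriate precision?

0.4082 × 4.8484 = 1.97911688
Multiplication/division keeps the fewest significant figures: 0.4082 → 4 s.f., 4.8484 → 5 s.f.; limit is 4.
Rounded to 4 significant figures: 1.979.

1.979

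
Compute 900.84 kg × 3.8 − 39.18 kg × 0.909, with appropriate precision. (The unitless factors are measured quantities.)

900.84 × 3.8 = 3423.192 → 3.4 × 10³ kg (2 s.f., last digit at the 10^2 place).
39.18 × 0.909 = 35.61462 → 35.6 kg (3 s.f., last digit at the 10^-1 place).
Difference: 3387.57738 kg; keep the coarser place, 10^2.
Result: 3.4 × 10³ kg.

3.4 × 10³ kg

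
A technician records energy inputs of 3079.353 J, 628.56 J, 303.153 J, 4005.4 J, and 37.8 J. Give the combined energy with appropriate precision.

3079.353 J + 628.56 J + 303.153 J + 4005.4 J + 37.8 J = 8054.266 J.
Addition/subtraction keeps the fewest decimal places: 3079.353 → 3 decimal places, 628.56 → 2 decimal places, 303.153 → 3 decimal places, 4005.4 → 1 decimal place, 37.8 → 1 decimal place; limit is 1.
Rounded to 1 decimal place: 8054.3 J.

8054.3 J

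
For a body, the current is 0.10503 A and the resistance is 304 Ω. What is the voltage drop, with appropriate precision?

voltage drop = 0.10503 A × 304 Ω = 31.92912 V.
0.10503 has 5 significant figures; 304 has 3.
Division/multiplication keeps the fewest: 3 significant figures.
Rounded: 31.9 V.

31.9 V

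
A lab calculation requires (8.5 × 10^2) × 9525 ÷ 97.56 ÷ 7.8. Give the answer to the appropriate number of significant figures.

(8.5 × 10^2) × 9525 ÷ 97.56 ÷ 7.8 = 10639.4092787…
Multiplication/division keeps the fewest significant figures: 8.5 × 10^2 → 2 s.f., 9525 → 4 s.f., 97.56 → 4 s.f., 7.8 → 2 s.f.; limit is 2.
Rounded to 2 significant figures: 1.1 × 10^4.

1.1 × 10^4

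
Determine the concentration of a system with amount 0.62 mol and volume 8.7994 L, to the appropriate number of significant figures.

0.070 mol/L

concentration = 0.62 mol ÷ 8.7994 L = 0.0704593495011… mol/L.
0.62 has 2 significant figures; 8.7994 has 5.
Division/multiplication keeps the fewest: 2 significant figures.
Rounded: 0.070 mol/L.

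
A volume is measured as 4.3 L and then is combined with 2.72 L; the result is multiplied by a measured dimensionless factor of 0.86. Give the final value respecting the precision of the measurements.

6.0 L

4.3 L + 2.72 L = 7.02 L; the sum is limited to 1 decimal place (2 s.f.).
Carrying full precision, 7.02 × 0.86 = 6.0372 L; 0.86 has 2 s.f., so the result keeps min(2, 2) = 2 s.f.
Rounded to 2 significant figures: 6.0 L.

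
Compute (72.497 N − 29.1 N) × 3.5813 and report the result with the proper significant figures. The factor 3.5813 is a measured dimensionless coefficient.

72.497 N − 29.1 N = 43.397 N; the difference is limited to 1 decimal place (3 s.f.).
Carrying full precision, 43.397 × 3.5813 = 155.4176761 N; 3.5813 has 5 s.f., so the result keeps min(3, 5) = 3 s.f.
Rounded to 3 significant figures: 155 N.

155 N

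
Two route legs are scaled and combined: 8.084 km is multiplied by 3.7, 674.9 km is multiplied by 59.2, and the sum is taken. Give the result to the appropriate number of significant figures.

8.084 × 3.7 = 29.9108 → 30. km (2 s.f., last digit at the 10^0 place).
674.9 × 59.2 = 39954.08 → 4.00 × 10^4 km (3 s.f., last digit at the 10^2 place).
Sum: 39983.9908 km; keep the coarser place, 10^2.
Result: 4.00 × 10^4 km.

4.00 × 10^4 km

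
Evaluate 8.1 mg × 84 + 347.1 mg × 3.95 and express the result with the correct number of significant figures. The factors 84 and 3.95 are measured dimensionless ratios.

8.1 × 84 = 680.4 → 6.8 × 10² mg (2 s.f., last digit at the 10^1 place).
347.1 × 3.95 = 1371.045 → 1.37 × 10³ mg (3 s.f., last digit at the 10^1 place).
Sum: 2051.445 mg; keep the coarser place, 10^1.
Result: 2.05 × 10³ mg.

2.05 × 10³ mg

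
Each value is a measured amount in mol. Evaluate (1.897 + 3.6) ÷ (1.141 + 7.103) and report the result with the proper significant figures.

0.67

1.897 + 3.6 = 5.497, limited to 1 d.p. → 2 s.f.; 1.141 + 7.103 = 8.244, limited to 3 d.p. → 4 s.f.
Carrying full precision, 5.497 ÷ 8.244 = 0.666787967006…; keep min(2, 4) = 2 s.f.
Rounded to 2 significant figures: 0.67.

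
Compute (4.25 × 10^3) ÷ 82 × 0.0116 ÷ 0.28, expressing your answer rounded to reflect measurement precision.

(4.25 × 10^3) ÷ 82 × 0.0116 ÷ 0.28 = 2.14721254355…
Multiplication/division keeps the fewest significant figures: 4.25 × 10^3 → 3 s.f., 82 → 2 s.f., 0.0116 → 3 s.f., 0.28 → 2 s.f.; limit is 2.
Rounded to 2 significant figures: 2.1.

2.1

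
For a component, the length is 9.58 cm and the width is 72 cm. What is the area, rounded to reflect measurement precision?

area = 9.58 cm × 72 cm = 689.76 cm².
9.58 has 3 significant figures; 72 has 2.
Division/multiplication keeps the fewest: 2 significant figures.
Rounded: 6.9 × 10² cm².

6.9 × 10² cm²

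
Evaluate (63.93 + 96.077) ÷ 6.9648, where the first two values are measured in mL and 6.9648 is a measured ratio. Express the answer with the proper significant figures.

22.974 mL

63.93 mL + 96.077 mL = 160.007 mL; the sum is limited to 2 decimal places (5 s.f.).
Carrying full precision, 160.007 ÷ 6.9648 = 22.9736675856… mL; 6.9648 has 5 s.f., so the result keeps min(5, 5) = 5 s.f.
Rounded to 5 significant figures: 22.974 mL.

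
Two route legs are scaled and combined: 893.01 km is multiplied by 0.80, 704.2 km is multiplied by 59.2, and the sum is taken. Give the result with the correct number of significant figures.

893.01 × 0.80 = 714.408 → 7.1 × 10² km (2 s.f., last digit at the 10^1 place).
704.2 × 59.2 = 41688.64 → 4.17 × 10⁴ km (3 s.f., last digit at the 10^2 place).
Sum: 42403.048 km; keep the coarser place, 10^2.
Result: 4.24 × 10⁴ km.

4.24 × 10⁴ km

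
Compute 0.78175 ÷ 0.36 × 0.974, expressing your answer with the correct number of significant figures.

0.78175 ÷ 0.36 × 0.974 = 2.11506805556…
Multiplication/division keeps the fewest significant figures: 0.78175 → 5 s.f., 0.36 → 2 s.f., 0.974 → 3 s.f.; limit is 2.
Rounded to 2 significant figures: 2.1.

2.1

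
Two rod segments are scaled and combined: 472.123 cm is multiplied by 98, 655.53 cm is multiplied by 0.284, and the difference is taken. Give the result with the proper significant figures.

4.6 × 10^4 cm

472.123 × 98 = 46268.054 → 4.6 × 10^4 cm (2 s.f., last digit at the 10^3 place).
655.53 × 0.284 = 186.17052 → 186 cm (3 s.f., last digit at the 10^0 place).
Difference: 46081.88348 cm; keep the coarser place, 10^3.
Result: 4.6 × 10^4 cm.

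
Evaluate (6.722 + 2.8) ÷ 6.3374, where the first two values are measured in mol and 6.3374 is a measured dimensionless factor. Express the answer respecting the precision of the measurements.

6.722 mol + 2.8 mol = 9.522 mol; the sum is limited to 1 decimal place (2 s.f.).
Carrying full precision, 9.522 ÷ 6.3374 = 1.50250891533… mol; 6.3374 has 5 s.f., so the result keeps min(2, 5) = 2 s.f.
Rounded to 2 significant figures: 1.5 mol.

1.5 mol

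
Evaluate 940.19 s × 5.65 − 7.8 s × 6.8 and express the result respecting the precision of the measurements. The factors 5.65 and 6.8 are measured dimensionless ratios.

940.19 × 5.65 = 5312.0735 → 5.31 × 10³ s (3 s.f., last digit at the 10^1 place).
7.8 × 6.8 = 53.04 → 53 s (2 s.f., last digit at the 10^0 place).
Difference: 5259.0335 s; keep the coarser place, 10^1.
Result: 5.26 × 10³ s.

5.26 × 10³ s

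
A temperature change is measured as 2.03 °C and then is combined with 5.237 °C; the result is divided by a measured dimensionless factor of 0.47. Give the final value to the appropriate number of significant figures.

2.03 °C + 5.237 °C = 7.267 °C; the sum is limited to 2 decimal places (3 s.f.).
Carrying full precision, 7.267 ÷ 0.47 = 15.4617021277… °C; 0.47 has 2 s.f., so the result keeps min(3, 2) = 2 s.f.
Rounded to 2 significant figures: 15 °C.

15 °C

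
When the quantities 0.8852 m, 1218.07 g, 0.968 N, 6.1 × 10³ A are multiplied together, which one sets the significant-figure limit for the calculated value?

6.1 × 10³ A

0.8852 m → 4 s.f.; 1218.07 g → 6 s.f.; 0.968 N → 3 s.f.; 6.1 × 10³ A → 2 s.f.
The fewest is 2 significant figures, from 6.1 × 10³ A.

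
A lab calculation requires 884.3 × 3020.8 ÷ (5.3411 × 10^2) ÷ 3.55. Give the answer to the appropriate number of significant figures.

1.41 × 10^3

884.3 × 3020.8 ÷ (5.3411 × 10^2) ÷ 3.55 = 1408.84279521…
Multiplication/division keeps the fewest significant figures: 884.3 → 4 s.f., 3020.8 → 5 s.f., 5.3411 × 10^2 → 5 s.f., 3.55 → 3 s.f.; limit is 3.
Rounded to 3 significant figures: 1.41 × 10^3.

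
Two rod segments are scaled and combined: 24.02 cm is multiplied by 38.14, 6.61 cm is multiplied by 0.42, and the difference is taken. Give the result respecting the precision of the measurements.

24.02 × 38.14 = 916.1228 → 916.1 cm (4 s.f., last digit at the 10^-1 place).
6.61 × 0.42 = 2.7762 → 2.8 cm (2 s.f., last digit at the 10^-1 place).
Difference: 913.3466 cm; keep the coarser place, 10^-1.
Result: 913.3 cm.

913.3 cm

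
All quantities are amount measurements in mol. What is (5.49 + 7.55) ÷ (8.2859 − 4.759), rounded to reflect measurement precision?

3.697

5.49 + 7.55 = 13.04, limited to 2 d.p. → 4 s.f.; 8.2859 − 4.759 = 3.5269, limited to 3 d.p. → 4 s.f.
Carrying full precision, 13.04 ÷ 3.5269 = 3.69729791035…; keep min(4, 4) = 4 s.f.
Rounded to 4 significant figures: 3.697.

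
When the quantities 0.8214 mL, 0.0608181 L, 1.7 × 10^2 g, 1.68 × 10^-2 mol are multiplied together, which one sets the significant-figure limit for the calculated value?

1.7 × 10^2 g

0.8214 mL → 4 s.f.; 0.0608181 L → 6 s.f.; 1.7 × 10^2 g → 2 s.f.; 1.68 × 10^-2 mol → 3 s.f.
The fewest is 2 significant figures, from 1.7 × 10^2 g.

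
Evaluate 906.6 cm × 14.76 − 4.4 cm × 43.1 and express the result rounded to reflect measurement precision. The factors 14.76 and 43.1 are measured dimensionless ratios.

906.6 × 14.76 = 13381.416 → 1.338 × 10^4 cm (4 s.f., last digit at the 10^1 place).
4.4 × 43.1 = 189.64 → 1.9 × 10^2 cm (2 s.f., last digit at the 10^1 place).
Difference: 13191.776 cm; keep the coarser place, 10^1.
Result: 1.319 × 10^4 cm.

1.319 × 10^4 cm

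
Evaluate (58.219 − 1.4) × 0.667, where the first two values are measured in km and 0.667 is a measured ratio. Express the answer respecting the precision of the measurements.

37.9 km

58.219 km − 1.4 km = 56.819 km; the difference is limited to 1 decimal place (3 s.f.).
Carrying full precision, 56.819 × 0.667 = 37.898273 km; 0.667 has 3 s.f., so the result keeps min(3, 3) = 3 s.f.
Rounded to 3 significant figures: 37.9 km.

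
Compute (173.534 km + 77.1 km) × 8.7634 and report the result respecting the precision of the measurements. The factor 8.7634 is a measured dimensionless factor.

173.534 km + 77.1 km = 250.634 km; the sum is limited to 1 decimal place (4 s.f.).
Carrying full precision, 250.634 × 8.7634 = 2196.4059956 km; 8.7634 has 5 s.f., so the result keeps min(4, 5) = 4 s.f.
Rounded to 4 significant figures: 2196 km.

2196 km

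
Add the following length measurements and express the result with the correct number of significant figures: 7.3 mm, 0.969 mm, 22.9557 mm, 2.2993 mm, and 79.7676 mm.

113.3 mm

7.3 mm + 0.969 mm + 22.9557 mm + 2.2993 mm + 79.7676 mm = 113.2916 mm.
Addition/subtraction keeps the fewest decimal places: 7.3 → 1 decimal place, 0.969 → 3 decimal places, 22.9557 → 4 decimal places, 2.2993 → 4 decimal places, 79.7676 → 4 decimal places; limit is 1.
Rounded to 1 decimal place: 113.3 mm.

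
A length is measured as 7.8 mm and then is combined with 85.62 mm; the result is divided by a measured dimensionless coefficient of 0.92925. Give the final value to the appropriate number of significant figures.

7.8 mm + 85.62 mm = 93.42 mm; the sum is limited to 1 decimal place (3 s.f.).
Carrying full precision, 93.42 ÷ 0.92925 = 100.532687651… mm; 0.92925 has 5 s.f., so the result keeps min(3, 5) = 3 s.f.
Rounded to 3 significant figures: 101 mm.

101 mm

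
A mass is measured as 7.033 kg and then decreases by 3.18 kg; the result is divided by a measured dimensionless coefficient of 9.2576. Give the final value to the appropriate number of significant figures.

4.16 × 10⁻¹ kg

7.033 kg − 3.18 kg = 3.853 kg; the difference is limited to 2 decimal places (3 s.f.).
Carrying full precision, 3.853 ÷ 9.2576 = 0.416198582786… kg; 9.2576 has 5 s.f., so the result keeps min(3, 5) = 3 s.f.
Rounded to 3 significant figures: 4.16 × 10⁻¹ kg.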